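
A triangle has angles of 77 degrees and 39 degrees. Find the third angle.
Sum of angles in a triangle = 180 degrees
Third angle = 180 - 77 - 39
Third angle = 64 degrees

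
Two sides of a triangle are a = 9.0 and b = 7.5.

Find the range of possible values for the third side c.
By the triangle inequality: |a - b| < c < a + b
|9.0 - 7.5| < c < 9.0 + 7.5
1.5 < c < 16.5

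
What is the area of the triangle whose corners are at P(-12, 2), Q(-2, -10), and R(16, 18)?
Using the coordinate formula: Area = (1/2)|x₁(y₂-y₃) + x₂(y₃-y₁) + x₃(y₁-y₂)|
Area = (1/2)|(-12)((-10)-18) + (-2)(18-2) + 16(2-(-10))|
Area = (1/2)|(-12)*(-28) + (-2)*16 + 16*12|
Area = (1/2)|336 + (-32) + 192|
Area = (1/2)*496 = 248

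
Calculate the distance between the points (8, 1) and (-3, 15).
Using the distance formula: d = sqrt((x₂-x₁)² + (y₂-y₁)²)
dx = (-3) - 8 = -11
dy = 15 - 1 = 14
d = sqrt((-11)² + 14²) = sqrt(121 + 196) = sqrt(317) = 17.80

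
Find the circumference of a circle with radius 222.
Circumference = 2 * pi * r
Circumference = 2 * pi * 222
Circumference = 1394.87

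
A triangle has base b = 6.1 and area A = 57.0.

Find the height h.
A = ½bh  →  h = 2A/b
h = 2·57.0/6.1 = 18.69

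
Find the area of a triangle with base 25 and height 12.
Area = (1/2) * base * height
Area = (1/2) * 25 * 12
Area = 150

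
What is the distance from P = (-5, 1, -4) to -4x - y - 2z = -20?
d = |(-4)(-5) + (-1)(1) + (-2)(-4) - (-20)| / √((-4)² + (-1)² + (-2)²) = 47/√21 = 10.26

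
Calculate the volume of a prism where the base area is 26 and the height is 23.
Volume = base area * height
Volume = 26 * 23
Volume = 598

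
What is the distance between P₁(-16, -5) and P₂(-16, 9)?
Using the distance formula: d = sqrt((x₂-x₁)² + (y₂-y₁)²)
dx = (-16) - (-16) = 0
dy = 9 - (-5) = 14
d = sqrt(0² + 14²) = sqrt(0 + 196) = sqrt(196) = 14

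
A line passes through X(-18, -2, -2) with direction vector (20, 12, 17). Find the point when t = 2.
P(2) = (-18 + 20(2), -2 + 12(2), -2 + 17(2)) = (22, 22, 32)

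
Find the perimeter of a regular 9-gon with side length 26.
Perimeter = number of sides * side length
Perimeter = 9 * 26
Perimeter = 234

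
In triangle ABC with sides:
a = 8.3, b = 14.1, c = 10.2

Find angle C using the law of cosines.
cos(C) = (a² + b² - c²)/(2ab)
cos(C) = (8.3² + 14.1² - 10.2²)/(2·8.3·14.1) = 163.66/234.06 = 0.699222
C = arccos(0.699222) = 45.64°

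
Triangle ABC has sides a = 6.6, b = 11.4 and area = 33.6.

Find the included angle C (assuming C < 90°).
Area = ½ab·sin(C)  →  sin(C) = 2·Area/(ab)
sin(C) = 2·33.6/(6.6·11.4) = 0.893142
C = arcsin(0.893142) = 63.27°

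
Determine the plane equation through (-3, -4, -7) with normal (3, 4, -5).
d = n·P = (3)(-3) + (4)(-4) + (-5)(-7) = 10
Plane: 3x + 4y - 5z = 10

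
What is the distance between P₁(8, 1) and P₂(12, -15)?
Using the distance formula: d = sqrt((x₂-x₁)² + (y₂-y₁)²)
dx = 12 - 8 = 4
dy = (-15) - 1 = -16
d = sqrt(4² + (-16)²) = sqrt(16 + 256) = sqrt(272) = 16.49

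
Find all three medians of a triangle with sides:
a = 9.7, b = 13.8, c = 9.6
Using m_x = ½√(2y² + 2z² - x²):
m_a = ½√(2·13.8² + 2·9.6² - 9.7²) = ½√471.11 = 10.85
m_b = ½√(2·9.7² + 2·9.6² - 13.8²) = ½√182.06 = 6.746
m_c = ½√(2·9.7² + 2·13.8² - 9.6²) = ½√476.9 = 10.92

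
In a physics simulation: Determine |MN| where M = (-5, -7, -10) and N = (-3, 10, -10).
d = √[(2)² + (17)² + (0)²] = √293 = 17.12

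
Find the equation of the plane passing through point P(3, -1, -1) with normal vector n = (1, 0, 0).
d = n·P = (1)(3) + (0)(-1) + (0)(-1) = 3
Plane: x = 3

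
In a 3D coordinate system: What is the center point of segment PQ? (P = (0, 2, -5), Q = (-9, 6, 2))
Midpoint = ((0-9)/2, (2+6)/2, (-5+2)/2) = (-4.5, 4, -1.5)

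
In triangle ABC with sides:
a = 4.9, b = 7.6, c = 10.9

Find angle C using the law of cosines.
cos(C) = (a² + b² - c²)/(2ab)
cos(C) = (4.9² + 7.6² - 10.9²)/(2·4.9·7.6) = -37.04/74.48 = -0.497315
C = arccos(-0.497315) = 119.8°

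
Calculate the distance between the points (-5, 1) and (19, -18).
Using the distance formula: d = sqrt((x₂-x₁)² + (y₂-y₁)²)
dx = 19 - (-5) = 24
dy = (-18) - 1 = -19
d = sqrt(24² + (-19)²) = sqrt(576 + 361) = sqrt(937) = 30.61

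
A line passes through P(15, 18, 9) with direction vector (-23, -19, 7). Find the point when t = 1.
P(1) = (15 + (-23)(1), 18 + (-19)(1), 9 + 7(1)) = (-8, -1, 16)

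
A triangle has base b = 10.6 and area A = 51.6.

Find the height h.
A = ½bh  →  h = 2A/b
h = 2·51.6/10.6 = 9.736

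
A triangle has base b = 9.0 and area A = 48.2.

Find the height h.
A = ½bh  →  h = 2A/b
h = 2·48.2/9.0 = 10.71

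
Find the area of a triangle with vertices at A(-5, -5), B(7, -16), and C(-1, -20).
Using the coordinate formula: Area = (1/2)|x₁(y₂-y₃) + x₂(y₃-y₁) + x₃(y₁-y₂)|
Area = (1/2)|(-5)((-16)-(-20)) + 7((-20)-(-5)) + (-1)((-5)-(-16))|
Area = (1/2)|(-5)*4 + 7*(-15) + (-1)*11|
Area = (1/2)|(-20) + (-105) + (-11)|
Area = (1/2)*136 = 68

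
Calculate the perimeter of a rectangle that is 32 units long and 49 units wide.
Perimeter = 2 * (length + width)
Perimeter = 2 * (32 + 49)
Perimeter = 2 * 81
Perimeter = 162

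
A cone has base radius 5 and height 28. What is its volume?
Volume = (1/3) * pi * r² * h
Volume = (1/3) * pi * 5² * 28
Volume = (1/3) * pi * 25 * 28
Volume = (1/3) * pi * 700
Volume = 733.04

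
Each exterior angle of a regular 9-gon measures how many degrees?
Exterior angle of a regular n-gon = 360/n
Exterior angle = 360/9
Exterior angle = 40 degrees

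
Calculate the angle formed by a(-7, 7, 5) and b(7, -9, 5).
a·b = -87, |a|² = 123, |b|² = 155
cos θ = -87/√19065 ≈ -0.6301
θ ≈ 129.1°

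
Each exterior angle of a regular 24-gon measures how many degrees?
Exterior angle of a regular n-gon = 360/n
Exterior angle = 360/24
Exterior angle = 15 degrees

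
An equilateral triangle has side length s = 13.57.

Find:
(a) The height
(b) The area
(a) Height h = s·√3/2 = 13.57·√3/2 = 11.75
(b) Area = (√3/4)·s² = (√3/4)·13.57² = (√3/4)·184.145 = 79.74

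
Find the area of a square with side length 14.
Area = s²
Area = 14²
Area = 196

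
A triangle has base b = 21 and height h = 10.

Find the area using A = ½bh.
A = ½·21·10 = 105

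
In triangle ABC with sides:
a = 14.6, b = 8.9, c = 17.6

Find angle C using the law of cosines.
cos(C) = (a² + b² - c²)/(2ab)
cos(C) = (14.6² + 8.9² - 17.6²)/(2·14.6·8.9) = -17.39/259.88 = -0.066915
C = arccos(-0.066915) = 93.84°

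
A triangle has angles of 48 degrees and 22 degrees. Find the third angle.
Sum of angles in a triangle = 180 degrees
Third angle = 180 - 48 - 22
Third angle = 110 degrees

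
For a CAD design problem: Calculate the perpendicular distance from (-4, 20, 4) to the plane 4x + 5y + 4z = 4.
d = |4(-4) + 5(20) + 4(4) - (4)| / √(4² + 5² + 4²) = 96/√57 = 12.72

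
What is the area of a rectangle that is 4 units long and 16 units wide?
Area = length * width
Area = 4 * 16
Area = 64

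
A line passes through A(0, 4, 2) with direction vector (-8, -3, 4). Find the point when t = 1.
P(1) = (0 + (-8)(1), 4 + (-3)(1), 2 + 4(1)) = (-8, 1, 6)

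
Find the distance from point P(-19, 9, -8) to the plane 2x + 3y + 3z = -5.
d = |2(-19) + 3(9) + 3(-8) - (-5)| / √(2² + 3² + 3²) = 30/√22 = 6.396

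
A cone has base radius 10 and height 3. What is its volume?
Volume = (1/3) * pi * r² * h
Volume = (1/3) * pi * 10² * 3
Volume = (1/3) * pi * 100 * 3
Volume = (1/3) * pi * 300
Volume = 314.16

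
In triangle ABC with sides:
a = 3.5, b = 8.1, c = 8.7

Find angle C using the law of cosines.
cos(C) = (a² + b² - c²)/(2ab)
cos(C) = (3.5² + 8.1² - 8.7²)/(2·3.5·8.1) = 2.17/56.7 = 0.038272
C = arccos(0.038272) = 87.81°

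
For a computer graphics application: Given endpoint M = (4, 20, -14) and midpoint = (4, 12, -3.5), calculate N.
N = (2×4 - 4, 2×12 - 20, 2×(-3.5) - (-14)) = (4, 4, 7)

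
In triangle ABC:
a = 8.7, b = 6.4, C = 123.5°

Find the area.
Using A = ½ab·sin(C):
A = ½·8.7·6.4·sin(123.5°) = ½·55.68·0.833886 = 23.22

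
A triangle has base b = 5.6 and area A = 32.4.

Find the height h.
A = ½bh  →  h = 2A/b
h = 2·32.4/5.6 = 11.57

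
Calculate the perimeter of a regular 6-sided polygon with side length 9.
Perimeter = number of sides * side length
Perimeter = 6 * 9
Perimeter = 54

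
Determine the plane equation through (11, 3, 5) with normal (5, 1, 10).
d = n·P = (5)(11) + (1)(3) + (10)(5) = 108
Plane: 5x + y + 10z = 108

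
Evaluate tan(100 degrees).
tan(100 degrees) = -5.6713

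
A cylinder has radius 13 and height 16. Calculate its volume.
Volume = pi * r² * h
Volume = pi * 13² * 16
Volume = pi * 169 * 16
Volume = pi * 2704
Volume = 8494.87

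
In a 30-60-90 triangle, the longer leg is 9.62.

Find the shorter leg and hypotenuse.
In a 30-60-90 triangle, sides are in ratio 1 : √3 : 2.
Long leg = short leg·√3  →  short leg = 9.62/√3 = 5.554
Hypotenuse = 2·(short leg) = 2·9.62/√3 = 11.11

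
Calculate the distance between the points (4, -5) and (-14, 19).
Using the distance formula: d = sqrt((x₂-x₁)² + (y₂-y₁)²)
dx = (-14) - 4 = -18
dy = 19 - (-5) = 24
d = sqrt((-18)² + 24²) = sqrt(324 + 576) = sqrt(900) = 30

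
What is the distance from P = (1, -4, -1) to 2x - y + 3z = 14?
d = |2(1) + (-1)(-4) + 3(-1) - (14)| / √(2² + (-1)² + 3²) = 11/√14 = 2.94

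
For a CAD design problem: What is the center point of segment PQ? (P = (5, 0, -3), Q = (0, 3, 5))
Midpoint = ((5+0)/2, (0+3)/2, (-3+5)/2) = (2.5, 1.5, 1)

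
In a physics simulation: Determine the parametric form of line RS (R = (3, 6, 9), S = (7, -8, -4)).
Direction vector d = S - R = (4, -14, -13)
x = 3 + 4t, y = 6 - 14t, z = 9 - 13t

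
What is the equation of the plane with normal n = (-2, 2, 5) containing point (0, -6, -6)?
d = n·P = (-2)(0) + (2)(-6) + (5)(-6) = -42
Plane: -2x + 2y + 5z = -42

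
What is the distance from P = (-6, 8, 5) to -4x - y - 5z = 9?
d = |(-4)(-6) + (-1)(8) + (-5)(5) - (9)| / √((-4)² + (-1)² + (-5)²) = 18/√42 = 2.777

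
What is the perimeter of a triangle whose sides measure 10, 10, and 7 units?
Perimeter = sum of all sides
Perimeter = 10 + 10 + 7
Perimeter = 27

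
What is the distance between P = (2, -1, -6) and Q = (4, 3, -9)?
d = √[(2)² + (4)² + (-3)²] = √29 = 5.385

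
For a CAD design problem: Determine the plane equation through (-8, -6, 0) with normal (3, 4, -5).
d = n·P = (3)(-8) + (4)(-6) + (-5)(0) = -48
Plane: 3x + 4y - 5z = -48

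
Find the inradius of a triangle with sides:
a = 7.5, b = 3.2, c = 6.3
s = (a+b+c)/2 = (7.5+3.2+6.3)/2 = 8.5
Area = √(s(s-a)(s-b)(s-c)) = √(8.5·1·5.3·2.2) = 9.9554
r = Area/s = 9.9554/8.5 = 1.171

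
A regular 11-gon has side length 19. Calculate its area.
For a regular 11-gon with side length s = 19:
Apothem a = s / (2*tan(pi/11)) = 19 / (2*tan(pi/11)) ≈ 32.35403
Perimeter P = 11 * 19 = 209
Area = (1/2) * P * a = (1/2) * 209 * 32.35403 = 3381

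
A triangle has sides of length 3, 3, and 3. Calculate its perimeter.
Perimeter = sum of all sides
Perimeter = 3 + 3 + 3
Perimeter = 9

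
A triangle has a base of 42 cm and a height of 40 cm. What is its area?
Area = (1/2) * base * height
Area = (1/2) * 42 * 40
Area = 840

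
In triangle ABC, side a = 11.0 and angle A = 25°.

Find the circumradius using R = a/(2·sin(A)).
R = a/(2·sin(A)) = 11.0/(2·sin(25°))
R = 11.0/(2·0.422618) = 11.0/0.845237 = 13.01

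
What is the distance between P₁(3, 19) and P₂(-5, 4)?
Using the distance formula: d = sqrt((x₂-x₁)² + (y₂-y₁)²)
dx = (-5) - 3 = -8
dy = 4 - 19 = -15
d = sqrt((-8)² + (-15)²) = sqrt(64 + 225) = sqrt(289) = 17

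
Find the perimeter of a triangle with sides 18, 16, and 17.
Perimeter = sum of all sides
Perimeter = 18 + 16 + 17
Perimeter = 51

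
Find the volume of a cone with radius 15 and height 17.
Volume = (1/3) * pi * r² * h
Volume = (1/3) * pi * 15² * 17
Volume = (1/3) * pi * 225 * 17
Volume = (1/3) * pi * 3825
Volume = 4005.53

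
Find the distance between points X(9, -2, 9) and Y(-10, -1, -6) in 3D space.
d = √[(-19)² + (1)² + (-15)²] = √587 = 24.23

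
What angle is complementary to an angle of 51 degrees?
Complementary angles sum to 90 degrees.
Other angle = 90 - 51
Other angle = 39 degrees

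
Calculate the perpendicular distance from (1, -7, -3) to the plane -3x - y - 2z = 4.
d = |(-3)(1) + (-1)(-7) + (-2)(-3) - (4)| / √((-3)² + (-1)² + (-2)²) = 6/√14 = 1.604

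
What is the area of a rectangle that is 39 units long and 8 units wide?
Area = length * width
Area = 39 * 8
Area = 312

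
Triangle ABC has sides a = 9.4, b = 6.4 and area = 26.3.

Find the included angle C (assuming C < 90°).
Area = ½ab·sin(C)  →  sin(C) = 2·Area/(ab)
sin(C) = 2·26.3/(9.4·6.4) = 0.874335
C = arcsin(0.874335) = 60.97°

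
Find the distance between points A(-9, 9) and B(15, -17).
Using the distance formula: d = sqrt((x₂-x₁)² + (y₂-y₁)²)
dx = 15 - (-9) = 24
dy = (-17) - 9 = -26
d = sqrt(24² + (-26)²) = sqrt(576 + 676) = sqrt(1252) = 35.38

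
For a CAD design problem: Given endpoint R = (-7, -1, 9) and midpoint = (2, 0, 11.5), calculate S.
S = (2×2 - (-7), 2×0 - (-1), 2×11.5 - 9) = (11, 1, 14)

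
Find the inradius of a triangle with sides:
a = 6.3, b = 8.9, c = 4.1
s = (a+b+c)/2 = (6.3+8.9+4.1)/2 = 9.65
Area = √(s(s-a)(s-b)(s-c)) = √(9.65·3.35·0.75·5.55) = 11.6001
r = Area/s = 11.6001/9.65 = 1.202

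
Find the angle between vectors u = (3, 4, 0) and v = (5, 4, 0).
u·v = 31, |u|² = 25, |v|² = 41
cos θ = 31/√1025 ≈ 0.9683
θ ≈ 14.47°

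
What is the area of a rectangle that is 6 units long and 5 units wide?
Area = length * width
Area = 6 * 5
Area = 30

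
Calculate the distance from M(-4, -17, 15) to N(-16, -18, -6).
d = √[(-12)² + (-1)² + (-21)²] = √586 = 24.21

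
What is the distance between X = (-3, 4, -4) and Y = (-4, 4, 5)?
d = √[(-1)² + (0)² + (9)²] = √82 = 9.055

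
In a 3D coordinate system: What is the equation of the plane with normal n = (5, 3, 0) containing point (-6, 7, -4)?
d = n·P = (5)(-6) + (3)(7) + (0)(-4) = -9
Plane: 5x + 3y = -9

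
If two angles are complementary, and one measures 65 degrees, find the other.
Complementary angles sum to 90 degrees.
Other angle = 90 - 65
Other angle = 25 degrees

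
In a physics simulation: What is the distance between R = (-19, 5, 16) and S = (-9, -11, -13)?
d = √[(10)² + (-16)² + (-29)²] = √1197 = 34.6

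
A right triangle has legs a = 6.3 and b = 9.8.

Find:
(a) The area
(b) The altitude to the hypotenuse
(a) Area = ½ab = ½·6.3·9.8 = 30.87
(b) Hypotenuse c = √(6.3² + 9.8²) = √135.73 = 11.6503
    Area = ½·c·h_c  →  h_c = 2·Area/c = 2·30.87/11.6503 = 5.299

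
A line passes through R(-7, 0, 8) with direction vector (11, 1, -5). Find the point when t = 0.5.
P(0.5) = (-7 + 11(0.5), 0 + 1(0.5), 8 + (-5)(0.5)) = (-1.5, 0.5, 5.5)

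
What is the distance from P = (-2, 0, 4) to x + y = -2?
d = |1(-2) + 1(0) + 0(4) - (-2)| / √(1² + 1² + 0²) = 0/√2 = 0.0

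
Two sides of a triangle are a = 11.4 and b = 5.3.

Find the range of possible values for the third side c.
By the triangle inequality: |a - b| < c < a + b
|11.4 - 5.3| < c < 11.4 + 5.3
6.1 < c < 16.7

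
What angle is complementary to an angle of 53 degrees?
Complementary angles sum to 90 degrees.
Other angle = 90 - 53
Other angle = 37 degrees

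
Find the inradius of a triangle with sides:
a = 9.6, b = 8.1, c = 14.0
s = (a+b+c)/2 = (9.6+8.1+14.0)/2 = 15.85
Area = √(s(s-a)(s-b)(s-c)) = √(15.85·6.25·7.75·1.85) = 37.687
r = Area/s = 37.687/15.85 = 2.378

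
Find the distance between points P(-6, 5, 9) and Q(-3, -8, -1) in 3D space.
d = √[(3)² + (-13)² + (-10)²] = √278 = 16.67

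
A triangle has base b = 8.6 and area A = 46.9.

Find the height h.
A = ½bh  →  h = 2A/b
h = 2·46.9/8.6 = 10.91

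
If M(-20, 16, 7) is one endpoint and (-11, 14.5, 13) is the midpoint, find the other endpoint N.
N = (2×(-11) - (-20), 2×14.5 - 16, 2×13 - 7) = (-2, 13, 19)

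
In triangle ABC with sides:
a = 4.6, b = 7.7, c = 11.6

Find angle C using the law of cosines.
cos(C) = (a² + b² - c²)/(2ab)
cos(C) = (4.6² + 7.7² - 11.6²)/(2·4.6·7.7) = -54.11/70.84 = -0.763834
C = arccos(-0.763834) = 139.8°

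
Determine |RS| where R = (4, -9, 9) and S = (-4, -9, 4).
d = √[(-8)² + (0)² + (-5)²] = √89 = 9.434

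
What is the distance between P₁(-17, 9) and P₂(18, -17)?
Using the distance formula: d = sqrt((x₂-x₁)² + (y₂-y₁)²)
dx = 18 - (-17) = 35
dy = (-17) - 9 = -26
d = sqrt(35² + (-26)²) = sqrt(1225 + 676) = sqrt(1901) = 43.60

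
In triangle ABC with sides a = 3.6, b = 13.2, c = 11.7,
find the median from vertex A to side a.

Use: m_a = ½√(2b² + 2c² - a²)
m_a = ½√(2·13.2² + 2·11.7² - 3.6²)
m_a = ½√(348.48 + 273.78 - 12.96) = ½√609.3 = 12.34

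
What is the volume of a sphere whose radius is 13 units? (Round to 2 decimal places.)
Volume = (4/3) * pi * r³
Volume = (4/3) * pi * 13³
Volume = (4/3) * pi * 2197
Volume = 9202.77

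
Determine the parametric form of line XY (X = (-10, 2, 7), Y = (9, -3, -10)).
Direction vector d = Y - X = (19, -5, -17)
x = -10 + 19t, y = 2 - 5t, z = 7 - 17t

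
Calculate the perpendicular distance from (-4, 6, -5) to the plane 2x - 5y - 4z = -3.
d = |2(-4) + (-5)(6) + (-4)(-5) - (-3)| / √(2² + (-5)² + (-4)²) = 15/√45 = 2.236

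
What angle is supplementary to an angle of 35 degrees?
Supplementary angles sum to 180 degrees.
Other angle = 180 - 35
Other angle = 145 degrees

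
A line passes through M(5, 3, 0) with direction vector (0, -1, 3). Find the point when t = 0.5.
P(0.5) = (5 + 0(0.5), 3 + (-1)(0.5), 0 + 3(0.5)) = (5, 2.5, 1.5)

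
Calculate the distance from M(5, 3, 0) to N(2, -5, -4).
d = √[(-3)² + (-8)² + (-4)²] = √89 = 9.434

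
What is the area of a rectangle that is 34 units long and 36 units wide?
Area = length * width
Area = 34 * 36
Area = 1224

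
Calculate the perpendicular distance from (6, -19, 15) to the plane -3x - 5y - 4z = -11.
d = |(-3)(6) + (-5)(-19) + (-4)(15) - (-11)| / √((-3)² + (-5)² + (-4)²) = 28/√50 = 3.96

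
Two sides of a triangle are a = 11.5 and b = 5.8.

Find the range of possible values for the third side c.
By the triangle inequality: |a - b| < c < a + b
|11.5 - 5.8| < c < 11.5 + 5.8
5.7 < c < 17.3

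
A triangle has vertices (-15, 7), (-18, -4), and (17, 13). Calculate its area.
Using the coordinate formula: Area = (1/2)|x₁(y₂-y₃) + x₂(y₃-y₁) + x₃(y₁-y₂)|
Area = (1/2)|(-15)((-4)-13) + (-18)(13-7) + 17(7-(-4))|
Area = (1/2)|(-15)*(-17) + (-18)*6 + 17*11|
Area = (1/2)|255 + (-108) + 187|
Area = (1/2)*334 = 167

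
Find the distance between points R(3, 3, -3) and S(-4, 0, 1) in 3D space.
d = √[(-7)² + (-3)² + (4)²] = √74 = 8.602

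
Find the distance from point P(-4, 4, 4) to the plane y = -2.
d = |0(-4) + 1(4) + 0(4) - (-2)| / √(0² + 1² + 0²) = 6/√1 = 6.0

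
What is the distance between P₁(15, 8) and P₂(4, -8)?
Using the distance formula: d = sqrt((x₂-x₁)² + (y₂-y₁)²)
dx = 4 - 15 = -11
dy = (-8) - 8 = -16
d = sqrt((-11)² + (-16)²) = sqrt(121 + 256) = sqrt(377) = 19.42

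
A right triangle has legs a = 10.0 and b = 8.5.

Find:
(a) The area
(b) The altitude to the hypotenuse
(a) Area = ½ab = ½·10.0·8.5 = 42.5
(b) Hypotenuse c = √(10.0² + 8.5²) = √172.25 = 13.1244
    Area = ½·c·h_c  →  h_c = 2·Area/c = 2·42.5/13.1244 = 6.476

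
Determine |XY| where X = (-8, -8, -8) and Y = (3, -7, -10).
d = √[(11)² + (1)² + (-2)²] = √126 = 11.22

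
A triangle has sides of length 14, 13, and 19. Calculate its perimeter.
Perimeter = sum of all sides
Perimeter = 14 + 13 + 19
Perimeter = 46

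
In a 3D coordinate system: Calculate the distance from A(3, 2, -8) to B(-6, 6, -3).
d = √[(-9)² + (4)² + (5)²] = √122 = 11.05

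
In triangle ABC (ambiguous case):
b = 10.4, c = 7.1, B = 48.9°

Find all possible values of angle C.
sin(C)/c = sin(B)/b  →  sin(C) = c·sin(B)/b = 7.1·sin(48.9°)/10.4 = 0.514452
C₁ = arcsin(0.514452) = 30.96°,  C₂ = 180° - C₁ = 149.04°
Check C₂: A = 180° - 48.9° - 149.04° = -17.94° ≤ 0, rejected
C = 30.96° (one solution)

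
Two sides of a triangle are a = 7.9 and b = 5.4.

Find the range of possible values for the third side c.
By the triangle inequality: |a - b| < c < a + b
|7.9 - 5.4| < c < 7.9 + 5.4
2.5 < c < 13.3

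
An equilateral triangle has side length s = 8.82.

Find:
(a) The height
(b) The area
(a) Height h = s·√3/2 = 8.82·√3/2 = 7.638
(b) Area = (√3/4)·s² = (√3/4)·8.82² = (√3/4)·77.7924 = 33.69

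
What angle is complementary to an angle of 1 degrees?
Complementary angles sum to 90 degrees.
Other angle = 90 - 1
Other angle = 89 degrees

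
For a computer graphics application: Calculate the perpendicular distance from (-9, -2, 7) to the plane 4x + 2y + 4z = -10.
d = |4(-9) + 2(-2) + 4(7) - (-10)| / √(4² + 2² + 4²) = 2/√36 = 0.3333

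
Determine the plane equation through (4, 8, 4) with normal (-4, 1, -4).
d = n·P = (-4)(4) + (1)(8) + (-4)(4) = -24
Plane: -4x + y - 4z = -24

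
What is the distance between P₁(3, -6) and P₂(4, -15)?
Using the distance formula: d = sqrt((x₂-x₁)² + (y₂-y₁)²)
dx = 4 - 3 = 1
dy = (-15) - (-6) = -9
d = sqrt(1² + (-9)²) = sqrt(1 + 81) = sqrt(82) = 9.06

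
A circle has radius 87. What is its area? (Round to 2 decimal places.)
Area = pi * r²
Area = pi * 87²
Area = pi * 7569
Area = 23778.71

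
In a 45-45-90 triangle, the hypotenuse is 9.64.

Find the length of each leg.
In a 45-45-90 triangle, hypotenuse = leg·√2  →  leg = hypotenuse/√2
leg = 9.64/√2 = 6.817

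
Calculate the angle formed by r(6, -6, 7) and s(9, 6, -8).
r·s = -38, |r|² = 121, |s|² = 181
cos θ = -38/√21901 ≈ -0.2568
θ ≈ 104.9°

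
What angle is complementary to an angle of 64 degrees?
Complementary angles sum to 90 degrees.
Other angle = 90 - 64
Other angle = 26 degrees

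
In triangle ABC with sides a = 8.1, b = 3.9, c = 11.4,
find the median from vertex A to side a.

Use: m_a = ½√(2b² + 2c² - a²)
m_a = ½√(2·3.9² + 2·11.4² - 8.1²)
m_a = ½√(30.42 + 259.92 - 65.61) = ½√224.73 = 7.495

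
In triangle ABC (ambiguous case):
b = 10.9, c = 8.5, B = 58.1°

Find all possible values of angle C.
sin(C)/c = sin(B)/b  →  sin(C) = c·sin(B)/b = 8.5·sin(58.1°)/10.9 = 0.662042
C₁ = arcsin(0.662042) = 41.46°,  C₂ = 180° - C₁ = 138.54°
Check C₂: A = 180° - 58.1° - 138.54° = -16.64° ≤ 0, rejected
C = 41.46° (one solution)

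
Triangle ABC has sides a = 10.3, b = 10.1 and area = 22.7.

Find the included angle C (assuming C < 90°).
Area = ½ab·sin(C)  →  sin(C) = 2·Area/(ab)
sin(C) = 2·22.7/(10.3·10.1) = 0.436413
C = arcsin(0.436413) = 25.88°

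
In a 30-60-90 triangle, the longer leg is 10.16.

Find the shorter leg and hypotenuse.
In a 30-60-90 triangle, sides are in ratio 1 : √3 : 2.
Long leg = short leg·√3  →  short leg = 10.16/√3 = 5.866
Hypotenuse = 2·(short leg) = 2·10.16/√3 = 11.73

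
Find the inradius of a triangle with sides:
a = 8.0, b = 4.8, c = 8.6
s = (a+b+c)/2 = (8.0+4.8+8.6)/2 = 10.7
Area = √(s(s-a)(s-b)(s-c)) = √(10.7·2.7·5.9·2.1) = 18.9195
r = Area/s = 18.9195/10.7 = 1.768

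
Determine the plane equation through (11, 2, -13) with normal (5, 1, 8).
d = n·P = (5)(11) + (1)(2) + (8)(-13) = -47
Plane: 5x + y + 8z = -47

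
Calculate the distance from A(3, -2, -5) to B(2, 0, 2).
d = √[(-1)² + (2)² + (7)²] = √54 = 7.348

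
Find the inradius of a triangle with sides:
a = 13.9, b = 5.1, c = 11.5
s = (a+b+c)/2 = (13.9+5.1+11.5)/2 = 15.25
Area = √(s(s-a)(s-b)(s-c)) = √(15.25·1.35·10.15·3.75) = 27.9931
r = Area/s = 27.9931/15.25 = 1.836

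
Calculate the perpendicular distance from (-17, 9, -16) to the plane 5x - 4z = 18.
d = |5(-17) + 0(9) + (-4)(-16) - (18)| / √(5² + 0² + (-4)²) = 39/√41 = 6.091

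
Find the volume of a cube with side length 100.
Volume = s³
Volume = 100³
Volume = 1000000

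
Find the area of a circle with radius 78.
Area = pi * r²
Area = pi * 78²
Area = pi * 6084
Area = 19113.45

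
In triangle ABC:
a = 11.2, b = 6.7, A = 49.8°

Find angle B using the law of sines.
sin(B)/b = sin(A)/a
sin(B) = b·sin(A)/a = 6.7·sin(49.8°)/11.2 = 0.456914
B = arcsin(0.456914) = 27.19°  (b ≤ a, so B ≤ A and the acute solution is unique)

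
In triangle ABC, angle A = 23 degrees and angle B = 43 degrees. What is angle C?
Sum of angles in a triangle = 180 degrees
Third angle = 180 - 23 - 43
Third angle = 114 degrees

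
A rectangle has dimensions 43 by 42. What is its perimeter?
Perimeter = 2 * (length + width)
Perimeter = 2 * (43 + 42)
Perimeter = 2 * 85
Perimeter = 170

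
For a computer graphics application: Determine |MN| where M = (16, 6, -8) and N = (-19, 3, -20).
d = √[(-35)² + (-3)² + (-12)²] = √1378 = 37.12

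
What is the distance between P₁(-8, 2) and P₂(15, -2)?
Using the distance formula: d = sqrt((x₂-x₁)² + (y₂-y₁)²)
dx = 15 - (-8) = 23
dy = (-2) - 2 = -4
d = sqrt(23² + (-4)²) = sqrt(529 + 16) = sqrt(545) = 23.35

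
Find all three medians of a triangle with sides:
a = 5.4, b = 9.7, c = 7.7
Using m_x = ½√(2y² + 2z² - x²):
m_a = ½√(2·9.7² + 2·7.7² - 5.4²) = ½√277.6 = 8.331
m_b = ½√(2·5.4² + 2·7.7² - 9.7²) = ½√82.81 = 4.55
m_c = ½√(2·5.4² + 2·9.7² - 7.7²) = ½√187.21 = 6.841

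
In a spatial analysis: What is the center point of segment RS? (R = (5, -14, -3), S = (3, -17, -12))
Midpoint = ((5+3)/2, (-14-17)/2, (-3-12)/2) = (4, -15.5, -7.5)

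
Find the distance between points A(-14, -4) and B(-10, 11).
Using the distance formula: d = sqrt((x₂-x₁)² + (y₂-y₁)²)
dx = (-10) - (-14) = 4
dy = 11 - (-4) = 15
d = sqrt(4² + 15²) = sqrt(16 + 225) = sqrt(241) = 15.52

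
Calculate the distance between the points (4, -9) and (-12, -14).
Using the distance formula: d = sqrt((x₂-x₁)² + (y₂-y₁)²)
dx = (-12) - 4 = -16
dy = (-14) - (-9) = -5
d = sqrt((-16)² + (-5)²) = sqrt(256 + 25) = sqrt(281) = 16.76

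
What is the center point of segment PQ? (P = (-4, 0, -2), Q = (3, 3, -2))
Midpoint = ((-4+3)/2, (0+3)/2, (-2-2)/2) = (-0.5, 1.5, -2)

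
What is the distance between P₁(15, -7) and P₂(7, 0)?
Using the distance formula: d = sqrt((x₂-x₁)² + (y₂-y₁)²)
dx = 7 - 15 = -8
dy = 0 - (-7) = 7
d = sqrt((-8)² + 7²) = sqrt(64 + 49) = sqrt(113) = 10.63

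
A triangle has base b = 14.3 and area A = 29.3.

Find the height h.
A = ½bh  →  h = 2A/b
h = 2·29.3/14.3 = 4.098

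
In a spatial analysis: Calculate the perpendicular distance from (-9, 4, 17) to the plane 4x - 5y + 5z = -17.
d = |4(-9) + (-5)(4) + 5(17) - (-17)| / √(4² + (-5)² + 5²) = 46/√66 = 5.662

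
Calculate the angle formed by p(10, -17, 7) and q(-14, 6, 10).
p·q = -172, |p|² = 438, |q|² = 332
cos θ = -172/√145416 ≈ -0.451
θ ≈ 116.8°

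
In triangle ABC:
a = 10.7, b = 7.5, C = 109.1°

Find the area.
Using A = ½ab·sin(C):
A = ½·10.7·7.5·sin(109.1°) = ½·80.25·0.944949 = 37.92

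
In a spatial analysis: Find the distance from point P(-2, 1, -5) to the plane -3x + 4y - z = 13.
d = |(-3)(-2) + 4(1) + (-1)(-5) - (13)| / √((-3)² + 4² + (-1)²) = 2/√26 = 0.3922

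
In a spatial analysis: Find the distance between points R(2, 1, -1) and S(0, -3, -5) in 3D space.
d = √[(-2)² + (-4)² + (-4)²] = √36 = 6.0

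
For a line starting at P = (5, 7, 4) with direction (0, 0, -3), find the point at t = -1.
P(-1) = (5 + 0(-1), 7 + 0(-1), 4 + (-3)(-1)) = (5, 7, 7)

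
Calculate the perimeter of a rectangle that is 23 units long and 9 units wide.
Perimeter = 2 * (length + width)
Perimeter = 2 * (23 + 9)
Perimeter = 2 * 32
Perimeter = 64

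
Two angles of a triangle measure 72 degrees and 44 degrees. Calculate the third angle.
Sum of angles in a triangle = 180 degrees
Third angle = 180 - 72 - 44
Third angle = 64 degrees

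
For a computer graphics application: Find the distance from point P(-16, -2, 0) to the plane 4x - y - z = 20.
d = |4(-16) + (-1)(-2) + (-1)(0) - (20)| / √(4² + (-1)² + (-1)²) = 82/√18 = 19.33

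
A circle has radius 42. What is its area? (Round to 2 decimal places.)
Area = pi * r²
Area = pi * 42²
Area = pi * 1764
Area = 5541.77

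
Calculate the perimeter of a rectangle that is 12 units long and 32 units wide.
Perimeter = 2 * (length + width)
Perimeter = 2 * (12 + 32)
Perimeter = 2 * 44
Perimeter = 88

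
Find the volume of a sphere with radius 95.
Volume = (4/3) * pi * r³
Volume = (4/3) * pi * 95³
Volume = (4/3) * pi * 857375
Volume = 3591364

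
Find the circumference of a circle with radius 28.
Circumference = 2 * pi * r
Circumference = 2 * pi * 28
Circumference = 175.93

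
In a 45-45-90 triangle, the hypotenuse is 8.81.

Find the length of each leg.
In a 45-45-90 triangle, hypotenuse = leg·√2  →  leg = hypotenuse/√2
leg = 8.81/√2 = 6.23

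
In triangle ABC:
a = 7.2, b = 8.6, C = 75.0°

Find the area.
Using A = ½ab·sin(C):
A = ½·7.2·8.6·sin(75.0°) = ½·61.92·0.965926 = 29.91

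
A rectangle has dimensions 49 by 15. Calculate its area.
Area = length * width
Area = 49 * 15
Area = 735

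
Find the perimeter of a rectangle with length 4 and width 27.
Perimeter = 2 * (length + width)
Perimeter = 2 * (4 + 27)
Perimeter = 2 * 31
Perimeter = 62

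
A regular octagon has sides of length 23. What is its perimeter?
Perimeter = number of sides * side length
Perimeter = 8 * 23
Perimeter = 184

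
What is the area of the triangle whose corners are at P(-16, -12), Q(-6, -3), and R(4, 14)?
Using the coordinate formula: Area = (1/2)|x₁(y₂-y₃) + x₂(y₃-y₁) + x₃(y₁-y₂)|
Area = (1/2)|(-16)((-3)-14) + (-6)(14-(-12)) + 4((-12)-(-3))|
Area = (1/2)|(-16)*(-17) + (-6)*26 + 4*(-9)|
Area = (1/2)|272 + (-156) + (-36)|
Area = (1/2)*80 = 40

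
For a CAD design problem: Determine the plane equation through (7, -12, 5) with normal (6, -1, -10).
d = n·P = (6)(7) + (-1)(-12) + (-10)(5) = 4
Plane: 6x - y - 10z = 4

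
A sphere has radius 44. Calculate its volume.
Volume = (4/3) * pi * r³
Volume = (4/3) * pi * 44³
Volume = (4/3) * pi * 85184
Volume = 356817.90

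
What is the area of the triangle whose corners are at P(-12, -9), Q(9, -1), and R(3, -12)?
Using the coordinate formula: Area = (1/2)|x₁(y₂-y₃) + x₂(y₃-y₁) + x₃(y₁-y₂)|
Area = (1/2)|(-12)((-1)-(-12)) + 9((-12)-(-9)) + 3((-9)-(-1))|
Area = (1/2)|(-12)*11 + 9*(-3) + 3*(-8)|
Area = (1/2)|(-132) + (-27) + (-24)|
Area = (1/2)*183 = 91.50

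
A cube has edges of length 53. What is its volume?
Volume = s³
Volume = 53³
Volume = 148877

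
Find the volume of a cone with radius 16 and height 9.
Volume = (1/3) * pi * r² * h
Volume = (1/3) * pi * 16² * 9
Volume = (1/3) * pi * 256 * 9
Volume = (1/3) * pi * 2304
Volume = 2412.74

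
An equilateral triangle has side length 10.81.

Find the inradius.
For an equilateral triangle, r = s/(2√3) where s is the side.
r = 10.81/(2√3) = 10.81/3.464102 = 3.121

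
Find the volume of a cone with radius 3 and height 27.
Volume = (1/3) * pi * r² * h
Volume = (1/3) * pi * 3² * 27
Volume = (1/3) * pi * 9 * 27
Volume = (1/3) * pi * 243
Volume = 254.47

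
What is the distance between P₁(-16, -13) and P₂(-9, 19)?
Using the distance formula: d = sqrt((x₂-x₁)² + (y₂-y₁)²)
dx = (-9) - (-16) = 7
dy = 19 - (-13) = 32
d = sqrt(7² + 32²) = sqrt(49 + 1024) = sqrt(1073) = 32.76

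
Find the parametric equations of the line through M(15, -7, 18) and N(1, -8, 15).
Direction vector d = N - M = (-14, -1, -3)
x = 15 - 14t, y = -7 - t, z = 18 - 3t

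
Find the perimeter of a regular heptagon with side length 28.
Perimeter = number of sides * side length
Perimeter = 7 * 28
Perimeter = 196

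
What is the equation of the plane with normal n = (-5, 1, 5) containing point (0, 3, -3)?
d = n·P = (-5)(0) + (1)(3) + (5)(-3) = -12
Plane: -5x + y + 5z = -12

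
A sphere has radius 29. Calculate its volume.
Volume = (4/3) * pi * r³
Volume = (4/3) * pi * 29³
Volume = (4/3) * pi * 24389
Volume = 102160.40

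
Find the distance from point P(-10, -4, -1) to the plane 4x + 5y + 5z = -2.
d = |4(-10) + 5(-4) + 5(-1) - (-2)| / √(4² + 5² + 5²) = 63/√66 = 7.755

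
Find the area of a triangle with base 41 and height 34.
Area = (1/2) * base * height
Area = (1/2) * 41 * 34
Area = 697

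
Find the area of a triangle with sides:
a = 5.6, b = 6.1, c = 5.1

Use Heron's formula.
s = (a+b+c)/2 = (5.6+6.1+5.1)/2 = 8.4
A = √(s(s-a)(s-b)(s-c)) = √(8.4·2.8·2.3·3.3)
A = √178.517 = 13.36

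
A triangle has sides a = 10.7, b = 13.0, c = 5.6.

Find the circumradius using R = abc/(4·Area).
s = (a+b+c)/2 = 14.65
Area = √(s(s-a)(s-b)(s-c)) = √(14.65·3.95·1.65·9.05) = 29.3957
R = abc/(4·Area) = (10.7·13.0·5.6)/(4·29.3957) = 778.96/117.5828 = 6.625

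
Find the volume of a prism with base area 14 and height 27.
Volume = base area * height
Volume = 14 * 27
Volume = 378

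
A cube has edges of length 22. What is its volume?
Volume = s³
Volume = 22³
Volume = 10648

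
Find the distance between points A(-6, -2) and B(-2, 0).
Using the distance formula: d = sqrt((x₂-x₁)² + (y₂-y₁)²)
dx = (-2) - (-6) = 4
dy = 0 - (-2) = 2
d = sqrt(4² + 2²) = sqrt(16 + 4) = sqrt(20) = 4.47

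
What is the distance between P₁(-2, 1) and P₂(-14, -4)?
Using the distance formula: d = sqrt((x₂-x₁)² + (y₂-y₁)²)
dx = (-14) - (-2) = -12
dy = (-4) - 1 = -5
d = sqrt((-12)² + (-5)²) = sqrt(144 + 25) = sqrt(169) = 13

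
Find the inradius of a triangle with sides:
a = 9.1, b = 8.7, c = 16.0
s = (a+b+c)/2 = (9.1+8.7+16.0)/2 = 16.9
Area = √(s(s-a)(s-b)(s-c)) = √(16.9·7.8·8.2·0.9) = 31.1902
r = Area/s = 31.1902/16.9 = 1.846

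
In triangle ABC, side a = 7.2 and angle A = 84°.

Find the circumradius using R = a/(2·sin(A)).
R = a/(2·sin(A)) = 7.2/(2·sin(84°))
R = 7.2/(2·0.994522) = 7.2/1.989044 = 3.62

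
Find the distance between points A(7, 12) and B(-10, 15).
Using the distance formula: d = sqrt((x₂-x₁)² + (y₂-y₁)²)
dx = (-10) - 7 = -17
dy = 15 - 12 = 3
d = sqrt((-17)² + 3²) = sqrt(289 + 9) = sqrt(298) = 17.26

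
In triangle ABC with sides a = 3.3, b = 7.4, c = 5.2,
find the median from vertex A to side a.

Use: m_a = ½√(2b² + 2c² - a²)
m_a = ½√(2·7.4² + 2·5.2² - 3.3²)
m_a = ½√(109.52 + 54.08 - 10.89) = ½√152.71 = 6.179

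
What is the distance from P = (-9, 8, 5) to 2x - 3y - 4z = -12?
d = |2(-9) + (-3)(8) + (-4)(5) - (-12)| / √(2² + (-3)² + (-4)²) = 50/√29 = 9.285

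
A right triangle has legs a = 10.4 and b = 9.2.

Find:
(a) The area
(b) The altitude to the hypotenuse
(a) Area = ½ab = ½·10.4·9.2 = 47.84
(b) Hypotenuse c = √(10.4² + 9.2²) = √192.8 = 13.8852
    Area = ½·c·h_c  →  h_c = 2·Area/c = 2·47.84/13.8852 = 6.891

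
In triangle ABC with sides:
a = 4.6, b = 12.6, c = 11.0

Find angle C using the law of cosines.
cos(C) = (a² + b² - c²)/(2ab)
cos(C) = (4.6² + 12.6² - 11.0²)/(2·4.6·12.6) = 58.92/115.92 = 0.508282
C = arccos(0.508282) = 59.45°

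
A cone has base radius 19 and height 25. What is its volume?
Volume = (1/3) * pi * r² * h
Volume = (1/3) * pi * 19² * 25
Volume = (1/3) * pi * 361 * 25
Volume = (1/3) * pi * 9025
Volume = 9450.96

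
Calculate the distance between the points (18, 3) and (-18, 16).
Using the distance formula: d = sqrt((x₂-x₁)² + (y₂-y₁)²)
dx = (-18) - 18 = -36
dy = 16 - 3 = 13
d = sqrt((-36)² + 13²) = sqrt(1296 + 169) = sqrt(1465) = 38.28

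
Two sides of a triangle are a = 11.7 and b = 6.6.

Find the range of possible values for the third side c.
By the triangle inequality: |a - b| < c < a + b
|11.7 - 6.6| < c < 11.7 + 6.6
5.1 < c < 18.3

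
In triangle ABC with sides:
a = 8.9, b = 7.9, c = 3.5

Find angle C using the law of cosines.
cos(C) = (a² + b² - c²)/(2ab)
cos(C) = (8.9² + 7.9² - 3.5²)/(2·8.9·7.9) = 129.37/140.62 = 0.919997
C = arccos(0.919997) = 23.07°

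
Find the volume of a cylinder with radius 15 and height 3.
Volume = pi * r² * h
Volume = pi * 15² * 3
Volume = pi * 225 * 3
Volume = pi * 675
Volume = 2120.58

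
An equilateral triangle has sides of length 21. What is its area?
Area = (sqrt(3)/4) * s²
Area = (sqrt(3)/4) * 21²
Area = (sqrt(3)/4) * 441
Area = 190.96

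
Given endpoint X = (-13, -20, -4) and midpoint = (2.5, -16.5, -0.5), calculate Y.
Y = (2×2.5 - (-13), 2×(-16.5) - (-20), 2×(-0.5) - (-4)) = (18, -13, 3)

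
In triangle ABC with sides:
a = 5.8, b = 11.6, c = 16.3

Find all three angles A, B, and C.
By the law of cosines:
cos(A) = (b² + c² - a²)/(2bc) = 0.969457  →  A = 14.2°
cos(B) = (a² + c² - b²)/(2ac) = 0.871430  →  B = 29.37°
cos(C) = (a² + b² - c²)/(2ab) = -0.724510  →  C = 136.4°
Check: A + B + C = 180.0° ✓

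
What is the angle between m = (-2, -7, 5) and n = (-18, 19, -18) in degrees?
m·n = -187, |m|² = 78, |n|² = 1009
cos θ = -187/√78702 ≈ -0.6666
θ ≈ 131.8°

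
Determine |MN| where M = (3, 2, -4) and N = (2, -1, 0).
d = √[(-1)² + (-3)² + (4)²] = √26 = 5.099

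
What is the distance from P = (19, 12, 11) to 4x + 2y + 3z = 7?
d = |4(19) + 2(12) + 3(11) - (7)| / √(4² + 2² + 3²) = 126/√29 = 23.4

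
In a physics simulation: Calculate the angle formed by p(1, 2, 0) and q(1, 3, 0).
p·q = 7, |p|² = 5, |q|² = 10
cos θ = 7/√50 ≈ 0.9899
θ ≈ 8.13°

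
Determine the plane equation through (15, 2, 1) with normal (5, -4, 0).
d = n·P = (5)(15) + (-4)(2) + (0)(1) = 67
Plane: 5x - 4y = 67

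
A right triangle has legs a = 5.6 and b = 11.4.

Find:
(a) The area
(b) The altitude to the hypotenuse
(a) Area = ½ab = ½·5.6·11.4 = 31.92
(b) Hypotenuse c = √(5.6² + 11.4²) = √161.32 = 12.7012
    Area = ½·c·h_c  →  h_c = 2·Area/c = 2·31.92/12.7012 = 5.026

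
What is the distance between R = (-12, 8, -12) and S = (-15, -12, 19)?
d = √[(-3)² + (-20)² + (31)²] = √1370 = 37.01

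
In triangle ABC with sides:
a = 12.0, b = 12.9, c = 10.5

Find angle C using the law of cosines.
cos(C) = (a² + b² - c²)/(2ab)
cos(C) = (12.0² + 12.9² - 10.5²)/(2·12.0·12.9) = 200.16/309.6 = 0.646512
C = arccos(0.646512) = 49.72°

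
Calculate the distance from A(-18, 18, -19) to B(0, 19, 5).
d = √[(18)² + (1)² + (24)²] = √901 = 30.02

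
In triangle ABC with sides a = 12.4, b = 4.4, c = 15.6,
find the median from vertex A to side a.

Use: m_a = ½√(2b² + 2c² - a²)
m_a = ½√(2·4.4² + 2·15.6² - 12.4²)
m_a = ½√(38.72 + 486.72 - 153.76) = ½√371.68 = 9.64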